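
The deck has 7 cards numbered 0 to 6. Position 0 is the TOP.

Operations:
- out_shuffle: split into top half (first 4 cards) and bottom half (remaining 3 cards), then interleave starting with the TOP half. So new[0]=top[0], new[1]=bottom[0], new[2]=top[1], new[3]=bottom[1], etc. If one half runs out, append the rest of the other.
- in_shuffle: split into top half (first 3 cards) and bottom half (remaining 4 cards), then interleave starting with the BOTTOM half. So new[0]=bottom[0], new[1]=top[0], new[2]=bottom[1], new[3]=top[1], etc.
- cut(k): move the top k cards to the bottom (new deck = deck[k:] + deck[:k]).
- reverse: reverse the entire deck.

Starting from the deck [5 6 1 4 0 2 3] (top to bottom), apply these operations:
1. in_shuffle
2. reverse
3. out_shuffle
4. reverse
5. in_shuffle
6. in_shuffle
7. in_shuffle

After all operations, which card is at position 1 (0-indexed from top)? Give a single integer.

After op 1 (in_shuffle): [4 5 0 6 2 1 3]
After op 2 (reverse): [3 1 2 6 0 5 4]
After op 3 (out_shuffle): [3 0 1 5 2 4 6]
After op 4 (reverse): [6 4 2 5 1 0 3]
After op 5 (in_shuffle): [5 6 1 4 0 2 3]
After op 6 (in_shuffle): [4 5 0 6 2 1 3]
After op 7 (in_shuffle): [6 4 2 5 1 0 3]
Position 1: card 4.

Answer: 4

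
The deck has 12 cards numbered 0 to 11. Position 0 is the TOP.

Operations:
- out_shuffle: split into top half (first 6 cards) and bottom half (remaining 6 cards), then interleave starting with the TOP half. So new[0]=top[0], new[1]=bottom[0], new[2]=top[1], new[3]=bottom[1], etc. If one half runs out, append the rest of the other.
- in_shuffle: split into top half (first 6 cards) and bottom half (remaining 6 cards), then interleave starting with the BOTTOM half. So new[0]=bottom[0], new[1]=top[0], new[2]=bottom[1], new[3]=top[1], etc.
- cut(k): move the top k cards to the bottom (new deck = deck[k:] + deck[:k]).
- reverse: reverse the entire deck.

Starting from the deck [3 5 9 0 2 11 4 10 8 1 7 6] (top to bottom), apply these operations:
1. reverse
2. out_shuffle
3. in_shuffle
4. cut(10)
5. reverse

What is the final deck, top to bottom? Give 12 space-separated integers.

After op 1 (reverse): [6 7 1 8 10 4 11 2 0 9 5 3]
After op 2 (out_shuffle): [6 11 7 2 1 0 8 9 10 5 4 3]
After op 3 (in_shuffle): [8 6 9 11 10 7 5 2 4 1 3 0]
After op 4 (cut(10)): [3 0 8 6 9 11 10 7 5 2 4 1]
After op 5 (reverse): [1 4 2 5 7 10 11 9 6 8 0 3]

Answer: 1 4 2 5 7 10 11 9 6 8 0 3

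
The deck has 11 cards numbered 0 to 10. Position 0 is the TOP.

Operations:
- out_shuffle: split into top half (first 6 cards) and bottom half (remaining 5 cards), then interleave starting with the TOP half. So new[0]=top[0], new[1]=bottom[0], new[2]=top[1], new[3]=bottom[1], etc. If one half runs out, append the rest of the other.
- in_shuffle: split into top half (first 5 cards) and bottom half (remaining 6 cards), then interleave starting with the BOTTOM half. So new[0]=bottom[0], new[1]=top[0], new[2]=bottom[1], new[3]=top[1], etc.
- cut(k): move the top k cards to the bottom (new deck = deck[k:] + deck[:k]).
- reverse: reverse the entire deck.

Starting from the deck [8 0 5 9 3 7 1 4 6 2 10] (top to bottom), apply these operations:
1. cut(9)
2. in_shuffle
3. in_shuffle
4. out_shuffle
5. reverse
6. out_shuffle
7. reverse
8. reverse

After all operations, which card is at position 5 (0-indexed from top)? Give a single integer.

Answer: 9

Derivation:
After op 1 (cut(9)): [2 10 8 0 5 9 3 7 1 4 6]
After op 2 (in_shuffle): [9 2 3 10 7 8 1 0 4 5 6]
After op 3 (in_shuffle): [8 9 1 2 0 3 4 10 5 7 6]
After op 4 (out_shuffle): [8 4 9 10 1 5 2 7 0 6 3]
After op 5 (reverse): [3 6 0 7 2 5 1 10 9 4 8]
After op 6 (out_shuffle): [3 1 6 10 0 9 7 4 2 8 5]
After op 7 (reverse): [5 8 2 4 7 9 0 10 6 1 3]
After op 8 (reverse): [3 1 6 10 0 9 7 4 2 8 5]
Position 5: card 9.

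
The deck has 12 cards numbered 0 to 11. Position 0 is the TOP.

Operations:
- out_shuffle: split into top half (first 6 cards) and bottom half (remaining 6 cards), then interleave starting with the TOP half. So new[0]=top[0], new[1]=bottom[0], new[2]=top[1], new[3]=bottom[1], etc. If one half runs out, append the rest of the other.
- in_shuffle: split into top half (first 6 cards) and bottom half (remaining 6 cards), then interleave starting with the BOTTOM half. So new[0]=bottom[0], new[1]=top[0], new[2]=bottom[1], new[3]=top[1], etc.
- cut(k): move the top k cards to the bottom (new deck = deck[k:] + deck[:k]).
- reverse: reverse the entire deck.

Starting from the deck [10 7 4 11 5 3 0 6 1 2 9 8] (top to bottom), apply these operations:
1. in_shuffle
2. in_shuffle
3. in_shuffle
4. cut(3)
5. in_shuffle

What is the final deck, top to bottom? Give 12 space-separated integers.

Answer: 9 0 4 8 6 11 5 1 2 10 7 3

Derivation:
After op 1 (in_shuffle): [0 10 6 7 1 4 2 11 9 5 8 3]
After op 2 (in_shuffle): [2 0 11 10 9 6 5 7 8 1 3 4]
After op 3 (in_shuffle): [5 2 7 0 8 11 1 10 3 9 4 6]
After op 4 (cut(3)): [0 8 11 1 10 3 9 4 6 5 2 7]
After op 5 (in_shuffle): [9 0 4 8 6 11 5 1 2 10 7 3]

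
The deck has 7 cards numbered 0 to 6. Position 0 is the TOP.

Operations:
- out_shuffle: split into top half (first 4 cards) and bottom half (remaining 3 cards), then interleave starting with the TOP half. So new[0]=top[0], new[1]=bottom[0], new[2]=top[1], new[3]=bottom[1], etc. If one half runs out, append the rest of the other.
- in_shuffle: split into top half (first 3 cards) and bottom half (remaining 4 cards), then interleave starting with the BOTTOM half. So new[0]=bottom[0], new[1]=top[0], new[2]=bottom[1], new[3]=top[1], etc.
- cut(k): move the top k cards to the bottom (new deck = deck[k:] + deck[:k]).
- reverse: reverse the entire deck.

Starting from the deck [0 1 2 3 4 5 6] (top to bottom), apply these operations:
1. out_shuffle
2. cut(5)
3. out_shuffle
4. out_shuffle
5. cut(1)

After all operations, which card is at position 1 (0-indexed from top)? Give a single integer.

After op 1 (out_shuffle): [0 4 1 5 2 6 3]
After op 2 (cut(5)): [6 3 0 4 1 5 2]
After op 3 (out_shuffle): [6 1 3 5 0 2 4]
After op 4 (out_shuffle): [6 0 1 2 3 4 5]
After op 5 (cut(1)): [0 1 2 3 4 5 6]
Position 1: card 1.

Answer: 1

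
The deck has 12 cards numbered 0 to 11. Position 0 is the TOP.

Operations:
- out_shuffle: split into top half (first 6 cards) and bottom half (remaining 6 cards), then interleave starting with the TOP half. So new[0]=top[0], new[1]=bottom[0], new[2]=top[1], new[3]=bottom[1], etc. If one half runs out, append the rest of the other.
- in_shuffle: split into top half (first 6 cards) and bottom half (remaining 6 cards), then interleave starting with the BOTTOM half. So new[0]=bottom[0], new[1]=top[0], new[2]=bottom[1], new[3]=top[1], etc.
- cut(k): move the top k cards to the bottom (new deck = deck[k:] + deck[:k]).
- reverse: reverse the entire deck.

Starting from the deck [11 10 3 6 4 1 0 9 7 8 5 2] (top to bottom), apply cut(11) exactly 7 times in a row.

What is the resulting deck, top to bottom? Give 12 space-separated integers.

Answer: 1 0 9 7 8 5 2 11 10 3 6 4

Derivation:
After op 1 (cut(11)): [2 11 10 3 6 4 1 0 9 7 8 5]
After op 2 (cut(11)): [5 2 11 10 3 6 4 1 0 9 7 8]
After op 3 (cut(11)): [8 5 2 11 10 3 6 4 1 0 9 7]
After op 4 (cut(11)): [7 8 5 2 11 10 3 6 4 1 0 9]
After op 5 (cut(11)): [9 7 8 5 2 11 10 3 6 4 1 0]
After op 6 (cut(11)): [0 9 7 8 5 2 11 10 3 6 4 1]
After op 7 (cut(11)): [1 0 9 7 8 5 2 11 10 3 6 4]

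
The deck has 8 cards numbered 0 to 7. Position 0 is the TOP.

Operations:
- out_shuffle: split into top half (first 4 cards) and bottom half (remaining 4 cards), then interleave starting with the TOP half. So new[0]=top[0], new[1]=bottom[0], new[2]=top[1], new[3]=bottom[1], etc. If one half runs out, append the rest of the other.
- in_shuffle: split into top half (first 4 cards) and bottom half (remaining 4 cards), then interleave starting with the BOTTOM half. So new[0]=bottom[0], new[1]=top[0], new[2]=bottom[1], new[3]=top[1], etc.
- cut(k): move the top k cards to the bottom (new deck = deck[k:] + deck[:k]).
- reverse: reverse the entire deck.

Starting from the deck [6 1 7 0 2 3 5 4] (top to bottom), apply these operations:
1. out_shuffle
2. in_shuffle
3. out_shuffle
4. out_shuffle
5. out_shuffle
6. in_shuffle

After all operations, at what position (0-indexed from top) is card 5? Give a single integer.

After op 1 (out_shuffle): [6 2 1 3 7 5 0 4]
After op 2 (in_shuffle): [7 6 5 2 0 1 4 3]
After op 3 (out_shuffle): [7 0 6 1 5 4 2 3]
After op 4 (out_shuffle): [7 5 0 4 6 2 1 3]
After op 5 (out_shuffle): [7 6 5 2 0 1 4 3]
After op 6 (in_shuffle): [0 7 1 6 4 5 3 2]
Card 5 is at position 5.

Answer: 5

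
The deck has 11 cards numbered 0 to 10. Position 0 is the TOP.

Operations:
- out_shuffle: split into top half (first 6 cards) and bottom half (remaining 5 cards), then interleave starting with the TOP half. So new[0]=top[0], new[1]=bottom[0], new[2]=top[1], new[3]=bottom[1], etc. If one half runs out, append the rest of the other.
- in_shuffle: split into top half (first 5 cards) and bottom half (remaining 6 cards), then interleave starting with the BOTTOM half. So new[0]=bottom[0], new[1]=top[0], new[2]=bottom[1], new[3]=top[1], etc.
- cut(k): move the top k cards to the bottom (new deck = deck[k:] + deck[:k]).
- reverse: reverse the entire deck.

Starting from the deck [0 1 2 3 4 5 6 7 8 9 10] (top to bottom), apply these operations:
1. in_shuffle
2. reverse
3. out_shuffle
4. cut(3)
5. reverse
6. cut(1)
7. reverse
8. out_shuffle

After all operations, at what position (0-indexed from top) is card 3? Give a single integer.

After op 1 (in_shuffle): [5 0 6 1 7 2 8 3 9 4 10]
After op 2 (reverse): [10 4 9 3 8 2 7 1 6 0 5]
After op 3 (out_shuffle): [10 7 4 1 9 6 3 0 8 5 2]
After op 4 (cut(3)): [1 9 6 3 0 8 5 2 10 7 4]
After op 5 (reverse): [4 7 10 2 5 8 0 3 6 9 1]
After op 6 (cut(1)): [7 10 2 5 8 0 3 6 9 1 4]
After op 7 (reverse): [4 1 9 6 3 0 8 5 2 10 7]
After op 8 (out_shuffle): [4 8 1 5 9 2 6 10 3 7 0]
Card 3 is at position 8.

Answer: 8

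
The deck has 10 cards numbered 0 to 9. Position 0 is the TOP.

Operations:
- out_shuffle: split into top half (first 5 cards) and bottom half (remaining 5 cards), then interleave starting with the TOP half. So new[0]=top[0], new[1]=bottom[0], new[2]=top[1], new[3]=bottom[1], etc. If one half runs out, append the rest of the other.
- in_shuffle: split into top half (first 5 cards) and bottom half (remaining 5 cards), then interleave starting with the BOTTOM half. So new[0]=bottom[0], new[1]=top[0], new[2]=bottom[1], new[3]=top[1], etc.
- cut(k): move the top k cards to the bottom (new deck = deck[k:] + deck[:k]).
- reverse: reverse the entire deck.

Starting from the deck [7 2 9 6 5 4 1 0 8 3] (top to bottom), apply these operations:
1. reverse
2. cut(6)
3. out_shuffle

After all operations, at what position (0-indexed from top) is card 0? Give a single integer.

After op 1 (reverse): [3 8 0 1 4 5 6 9 2 7]
After op 2 (cut(6)): [6 9 2 7 3 8 0 1 4 5]
After op 3 (out_shuffle): [6 8 9 0 2 1 7 4 3 5]
Card 0 is at position 3.

Answer: 3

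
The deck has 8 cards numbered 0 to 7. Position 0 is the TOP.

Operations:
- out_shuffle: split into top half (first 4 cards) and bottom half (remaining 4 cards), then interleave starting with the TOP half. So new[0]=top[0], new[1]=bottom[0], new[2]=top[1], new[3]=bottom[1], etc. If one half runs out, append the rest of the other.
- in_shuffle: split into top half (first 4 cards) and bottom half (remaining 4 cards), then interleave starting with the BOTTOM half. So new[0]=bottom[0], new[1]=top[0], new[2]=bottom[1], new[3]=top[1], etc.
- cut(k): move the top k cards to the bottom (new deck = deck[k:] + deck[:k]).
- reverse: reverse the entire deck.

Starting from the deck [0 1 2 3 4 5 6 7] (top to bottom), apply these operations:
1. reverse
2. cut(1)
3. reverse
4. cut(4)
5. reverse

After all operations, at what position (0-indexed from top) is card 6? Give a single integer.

After op 1 (reverse): [7 6 5 4 3 2 1 0]
After op 2 (cut(1)): [6 5 4 3 2 1 0 7]
After op 3 (reverse): [7 0 1 2 3 4 5 6]
After op 4 (cut(4)): [3 4 5 6 7 0 1 2]
After op 5 (reverse): [2 1 0 7 6 5 4 3]
Card 6 is at position 4.

Answer: 4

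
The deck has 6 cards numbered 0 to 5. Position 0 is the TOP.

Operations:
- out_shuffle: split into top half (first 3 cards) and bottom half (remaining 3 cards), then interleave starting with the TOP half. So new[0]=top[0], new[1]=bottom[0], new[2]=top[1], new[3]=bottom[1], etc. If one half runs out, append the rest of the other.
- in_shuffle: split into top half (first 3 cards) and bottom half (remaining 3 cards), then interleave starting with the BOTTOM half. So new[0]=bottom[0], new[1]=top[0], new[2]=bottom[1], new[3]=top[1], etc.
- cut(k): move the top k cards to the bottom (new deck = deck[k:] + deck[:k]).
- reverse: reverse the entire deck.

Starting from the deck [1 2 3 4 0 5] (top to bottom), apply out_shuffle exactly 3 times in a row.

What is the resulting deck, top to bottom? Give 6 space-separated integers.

Answer: 1 3 0 2 4 5

Derivation:
After op 1 (out_shuffle): [1 4 2 0 3 5]
After op 2 (out_shuffle): [1 0 4 3 2 5]
After op 3 (out_shuffle): [1 3 0 2 4 5]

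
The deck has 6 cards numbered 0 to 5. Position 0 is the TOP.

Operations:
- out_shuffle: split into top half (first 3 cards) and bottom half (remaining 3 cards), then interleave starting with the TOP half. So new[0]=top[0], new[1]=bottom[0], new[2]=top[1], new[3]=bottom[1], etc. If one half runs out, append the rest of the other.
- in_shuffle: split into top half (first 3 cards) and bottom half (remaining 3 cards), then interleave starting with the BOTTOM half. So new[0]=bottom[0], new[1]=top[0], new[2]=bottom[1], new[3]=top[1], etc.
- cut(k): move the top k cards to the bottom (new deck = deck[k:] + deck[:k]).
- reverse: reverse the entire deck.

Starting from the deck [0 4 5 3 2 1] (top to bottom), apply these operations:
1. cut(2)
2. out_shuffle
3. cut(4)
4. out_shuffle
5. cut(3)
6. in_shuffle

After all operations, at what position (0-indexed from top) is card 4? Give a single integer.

After op 1 (cut(2)): [5 3 2 1 0 4]
After op 2 (out_shuffle): [5 1 3 0 2 4]
After op 3 (cut(4)): [2 4 5 1 3 0]
After op 4 (out_shuffle): [2 1 4 3 5 0]
After op 5 (cut(3)): [3 5 0 2 1 4]
After op 6 (in_shuffle): [2 3 1 5 4 0]
Card 4 is at position 4.

Answer: 4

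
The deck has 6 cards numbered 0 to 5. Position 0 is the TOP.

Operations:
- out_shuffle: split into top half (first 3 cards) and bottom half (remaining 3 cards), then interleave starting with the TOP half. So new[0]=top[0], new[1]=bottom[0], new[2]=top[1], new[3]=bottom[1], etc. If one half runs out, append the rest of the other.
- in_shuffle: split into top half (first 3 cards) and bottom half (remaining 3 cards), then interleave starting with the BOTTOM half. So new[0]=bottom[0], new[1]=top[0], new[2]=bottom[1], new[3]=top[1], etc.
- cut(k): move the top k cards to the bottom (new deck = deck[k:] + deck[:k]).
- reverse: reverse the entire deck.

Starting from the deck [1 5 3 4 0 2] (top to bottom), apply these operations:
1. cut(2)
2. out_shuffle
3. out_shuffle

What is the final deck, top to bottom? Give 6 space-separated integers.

After op 1 (cut(2)): [3 4 0 2 1 5]
After op 2 (out_shuffle): [3 2 4 1 0 5]
After op 3 (out_shuffle): [3 1 2 0 4 5]

Answer: 3 1 2 0 4 5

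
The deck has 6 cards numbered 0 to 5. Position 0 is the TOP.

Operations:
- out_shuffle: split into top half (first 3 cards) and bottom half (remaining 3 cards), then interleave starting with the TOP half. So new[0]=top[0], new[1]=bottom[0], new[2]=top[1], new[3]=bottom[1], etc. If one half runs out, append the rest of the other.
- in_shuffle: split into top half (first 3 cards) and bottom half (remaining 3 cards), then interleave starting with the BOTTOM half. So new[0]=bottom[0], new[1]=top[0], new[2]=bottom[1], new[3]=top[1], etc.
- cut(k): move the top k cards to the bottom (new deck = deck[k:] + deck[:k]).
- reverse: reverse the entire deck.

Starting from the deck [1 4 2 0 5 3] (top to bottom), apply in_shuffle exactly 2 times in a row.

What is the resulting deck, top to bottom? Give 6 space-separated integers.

Answer: 4 0 3 1 2 5

Derivation:
After op 1 (in_shuffle): [0 1 5 4 3 2]
After op 2 (in_shuffle): [4 0 3 1 2 5]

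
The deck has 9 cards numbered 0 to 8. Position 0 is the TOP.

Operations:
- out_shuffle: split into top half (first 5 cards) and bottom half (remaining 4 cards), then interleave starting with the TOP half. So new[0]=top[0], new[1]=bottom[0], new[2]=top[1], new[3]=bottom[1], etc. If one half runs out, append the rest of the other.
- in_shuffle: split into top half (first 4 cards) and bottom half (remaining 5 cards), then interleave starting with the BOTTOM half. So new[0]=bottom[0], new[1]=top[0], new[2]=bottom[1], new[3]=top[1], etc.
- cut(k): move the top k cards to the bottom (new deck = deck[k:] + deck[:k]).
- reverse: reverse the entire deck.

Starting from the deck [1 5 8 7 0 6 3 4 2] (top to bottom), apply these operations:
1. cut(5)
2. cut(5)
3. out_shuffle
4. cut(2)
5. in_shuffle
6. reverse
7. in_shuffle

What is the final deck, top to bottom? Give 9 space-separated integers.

After op 1 (cut(5)): [6 3 4 2 1 5 8 7 0]
After op 2 (cut(5)): [5 8 7 0 6 3 4 2 1]
After op 3 (out_shuffle): [5 3 8 4 7 2 0 1 6]
After op 4 (cut(2)): [8 4 7 2 0 1 6 5 3]
After op 5 (in_shuffle): [0 8 1 4 6 7 5 2 3]
After op 6 (reverse): [3 2 5 7 6 4 1 8 0]
After op 7 (in_shuffle): [6 3 4 2 1 5 8 7 0]

Answer: 6 3 4 2 1 5 8 7 0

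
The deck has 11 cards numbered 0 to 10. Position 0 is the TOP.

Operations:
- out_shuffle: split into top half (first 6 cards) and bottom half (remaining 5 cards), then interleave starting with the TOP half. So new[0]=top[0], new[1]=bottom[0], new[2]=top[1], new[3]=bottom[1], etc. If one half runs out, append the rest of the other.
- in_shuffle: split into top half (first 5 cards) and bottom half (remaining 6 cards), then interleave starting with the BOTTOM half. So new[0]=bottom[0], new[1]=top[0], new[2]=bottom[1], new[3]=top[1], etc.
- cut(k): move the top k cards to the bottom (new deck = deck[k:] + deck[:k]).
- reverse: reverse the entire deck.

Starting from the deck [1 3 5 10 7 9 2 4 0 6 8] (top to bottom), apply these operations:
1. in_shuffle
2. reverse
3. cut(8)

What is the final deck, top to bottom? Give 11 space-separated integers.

After op 1 (in_shuffle): [9 1 2 3 4 5 0 10 6 7 8]
After op 2 (reverse): [8 7 6 10 0 5 4 3 2 1 9]
After op 3 (cut(8)): [2 1 9 8 7 6 10 0 5 4 3]

Answer: 2 1 9 8 7 6 10 0 5 4 3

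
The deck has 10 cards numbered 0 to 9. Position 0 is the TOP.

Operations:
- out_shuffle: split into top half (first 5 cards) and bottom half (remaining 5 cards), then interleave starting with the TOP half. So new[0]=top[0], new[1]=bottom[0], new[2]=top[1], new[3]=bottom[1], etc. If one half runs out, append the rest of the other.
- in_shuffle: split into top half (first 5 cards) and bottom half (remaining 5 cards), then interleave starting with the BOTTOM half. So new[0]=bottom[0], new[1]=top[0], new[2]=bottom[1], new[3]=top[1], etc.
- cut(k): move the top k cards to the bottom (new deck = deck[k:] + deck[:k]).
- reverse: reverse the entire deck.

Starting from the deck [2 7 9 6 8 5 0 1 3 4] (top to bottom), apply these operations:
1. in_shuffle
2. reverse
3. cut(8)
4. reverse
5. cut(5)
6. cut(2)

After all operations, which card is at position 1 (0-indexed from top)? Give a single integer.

After op 1 (in_shuffle): [5 2 0 7 1 9 3 6 4 8]
After op 2 (reverse): [8 4 6 3 9 1 7 0 2 5]
After op 3 (cut(8)): [2 5 8 4 6 3 9 1 7 0]
After op 4 (reverse): [0 7 1 9 3 6 4 8 5 2]
After op 5 (cut(5)): [6 4 8 5 2 0 7 1 9 3]
After op 6 (cut(2)): [8 5 2 0 7 1 9 3 6 4]
Position 1: card 5.

Answer: 5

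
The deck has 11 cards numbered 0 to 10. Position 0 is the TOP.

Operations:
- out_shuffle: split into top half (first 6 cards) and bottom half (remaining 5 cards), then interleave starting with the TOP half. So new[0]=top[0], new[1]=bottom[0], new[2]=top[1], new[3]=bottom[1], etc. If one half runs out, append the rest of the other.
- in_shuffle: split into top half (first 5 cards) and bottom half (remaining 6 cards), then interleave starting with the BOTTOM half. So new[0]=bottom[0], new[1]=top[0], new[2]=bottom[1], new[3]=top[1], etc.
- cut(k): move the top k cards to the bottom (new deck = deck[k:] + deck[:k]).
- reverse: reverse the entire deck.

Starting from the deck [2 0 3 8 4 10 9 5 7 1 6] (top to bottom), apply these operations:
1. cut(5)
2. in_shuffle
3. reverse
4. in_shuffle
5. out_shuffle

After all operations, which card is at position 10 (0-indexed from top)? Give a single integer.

Answer: 8

Derivation:
After op 1 (cut(5)): [10 9 5 7 1 6 2 0 3 8 4]
After op 2 (in_shuffle): [6 10 2 9 0 5 3 7 8 1 4]
After op 3 (reverse): [4 1 8 7 3 5 0 9 2 10 6]
After op 4 (in_shuffle): [5 4 0 1 9 8 2 7 10 3 6]
After op 5 (out_shuffle): [5 2 4 7 0 10 1 3 9 6 8]
Position 10: card 8.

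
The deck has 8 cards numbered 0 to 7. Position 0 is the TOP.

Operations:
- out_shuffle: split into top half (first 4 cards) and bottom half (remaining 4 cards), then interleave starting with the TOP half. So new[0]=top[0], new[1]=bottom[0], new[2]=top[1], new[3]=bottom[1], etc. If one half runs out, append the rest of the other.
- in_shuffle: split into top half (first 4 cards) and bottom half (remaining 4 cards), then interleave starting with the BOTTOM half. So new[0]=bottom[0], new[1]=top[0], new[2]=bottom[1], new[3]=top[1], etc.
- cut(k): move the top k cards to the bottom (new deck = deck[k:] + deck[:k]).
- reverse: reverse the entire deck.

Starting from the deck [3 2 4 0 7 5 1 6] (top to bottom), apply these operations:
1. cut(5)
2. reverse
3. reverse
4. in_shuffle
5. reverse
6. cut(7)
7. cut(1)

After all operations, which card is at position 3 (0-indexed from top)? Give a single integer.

Answer: 0

Derivation:
After op 1 (cut(5)): [5 1 6 3 2 4 0 7]
After op 2 (reverse): [7 0 4 2 3 6 1 5]
After op 3 (reverse): [5 1 6 3 2 4 0 7]
After op 4 (in_shuffle): [2 5 4 1 0 6 7 3]
After op 5 (reverse): [3 7 6 0 1 4 5 2]
After op 6 (cut(7)): [2 3 7 6 0 1 4 5]
After op 7 (cut(1)): [3 7 6 0 1 4 5 2]
Position 3: card 0.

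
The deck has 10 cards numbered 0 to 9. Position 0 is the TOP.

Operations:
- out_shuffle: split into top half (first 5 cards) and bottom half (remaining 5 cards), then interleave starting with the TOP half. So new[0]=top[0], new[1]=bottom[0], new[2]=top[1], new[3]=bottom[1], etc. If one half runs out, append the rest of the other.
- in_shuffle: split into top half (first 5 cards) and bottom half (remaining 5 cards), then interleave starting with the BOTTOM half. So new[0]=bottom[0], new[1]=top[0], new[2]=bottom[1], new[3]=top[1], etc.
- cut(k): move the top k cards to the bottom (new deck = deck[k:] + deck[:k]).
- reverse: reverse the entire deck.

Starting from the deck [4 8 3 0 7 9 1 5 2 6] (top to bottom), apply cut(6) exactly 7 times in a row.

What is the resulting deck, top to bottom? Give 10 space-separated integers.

Answer: 3 0 7 9 1 5 2 6 4 8

Derivation:
After op 1 (cut(6)): [1 5 2 6 4 8 3 0 7 9]
After op 2 (cut(6)): [3 0 7 9 1 5 2 6 4 8]
After op 3 (cut(6)): [2 6 4 8 3 0 7 9 1 5]
After op 4 (cut(6)): [7 9 1 5 2 6 4 8 3 0]
After op 5 (cut(6)): [4 8 3 0 7 9 1 5 2 6]
After op 6 (cut(6)): [1 5 2 6 4 8 3 0 7 9]
After op 7 (cut(6)): [3 0 7 9 1 5 2 6 4 8]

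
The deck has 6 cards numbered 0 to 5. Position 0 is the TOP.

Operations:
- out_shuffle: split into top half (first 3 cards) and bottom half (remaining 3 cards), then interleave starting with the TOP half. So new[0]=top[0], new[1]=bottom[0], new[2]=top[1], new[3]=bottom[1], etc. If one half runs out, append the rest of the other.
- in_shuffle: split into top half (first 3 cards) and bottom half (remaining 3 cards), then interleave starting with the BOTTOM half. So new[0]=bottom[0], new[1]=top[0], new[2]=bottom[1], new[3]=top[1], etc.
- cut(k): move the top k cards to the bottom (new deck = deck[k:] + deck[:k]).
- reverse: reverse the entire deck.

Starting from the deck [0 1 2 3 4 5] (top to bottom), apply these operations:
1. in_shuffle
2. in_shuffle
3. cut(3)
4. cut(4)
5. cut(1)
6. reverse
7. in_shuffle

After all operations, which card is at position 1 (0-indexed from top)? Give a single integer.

Answer: 3

Derivation:
After op 1 (in_shuffle): [3 0 4 1 5 2]
After op 2 (in_shuffle): [1 3 5 0 2 4]
After op 3 (cut(3)): [0 2 4 1 3 5]
After op 4 (cut(4)): [3 5 0 2 4 1]
After op 5 (cut(1)): [5 0 2 4 1 3]
After op 6 (reverse): [3 1 4 2 0 5]
After op 7 (in_shuffle): [2 3 0 1 5 4]
Position 1: card 3.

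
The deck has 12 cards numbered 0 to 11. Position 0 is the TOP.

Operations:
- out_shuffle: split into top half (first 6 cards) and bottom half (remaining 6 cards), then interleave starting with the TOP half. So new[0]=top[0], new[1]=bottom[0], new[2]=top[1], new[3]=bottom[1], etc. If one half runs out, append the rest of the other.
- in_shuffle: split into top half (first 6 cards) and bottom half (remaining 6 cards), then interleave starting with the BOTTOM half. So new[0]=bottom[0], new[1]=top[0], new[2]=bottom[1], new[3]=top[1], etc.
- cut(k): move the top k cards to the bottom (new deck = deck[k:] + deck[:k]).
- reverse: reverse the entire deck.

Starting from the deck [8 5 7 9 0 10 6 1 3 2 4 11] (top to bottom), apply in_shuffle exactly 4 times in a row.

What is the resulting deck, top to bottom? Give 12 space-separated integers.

Answer: 3 0 8 2 10 5 4 6 7 11 1 9

Derivation:
After op 1 (in_shuffle): [6 8 1 5 3 7 2 9 4 0 11 10]
After op 2 (in_shuffle): [2 6 9 8 4 1 0 5 11 3 10 7]
After op 3 (in_shuffle): [0 2 5 6 11 9 3 8 10 4 7 1]
After op 4 (in_shuffle): [3 0 8 2 10 5 4 6 7 11 1 9]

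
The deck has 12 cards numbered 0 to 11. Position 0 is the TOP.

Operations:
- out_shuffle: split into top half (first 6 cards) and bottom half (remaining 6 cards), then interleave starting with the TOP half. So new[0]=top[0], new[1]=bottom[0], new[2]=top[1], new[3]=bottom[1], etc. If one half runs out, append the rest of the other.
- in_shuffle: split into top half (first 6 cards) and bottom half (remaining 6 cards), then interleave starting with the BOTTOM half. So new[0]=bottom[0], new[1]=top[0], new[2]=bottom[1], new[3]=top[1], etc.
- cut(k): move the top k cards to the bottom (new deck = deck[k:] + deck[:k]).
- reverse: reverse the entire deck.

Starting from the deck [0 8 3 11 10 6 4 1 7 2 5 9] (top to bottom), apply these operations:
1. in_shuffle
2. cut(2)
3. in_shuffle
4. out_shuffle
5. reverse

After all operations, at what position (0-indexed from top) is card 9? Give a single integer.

Answer: 3

Derivation:
After op 1 (in_shuffle): [4 0 1 8 7 3 2 11 5 10 9 6]
After op 2 (cut(2)): [1 8 7 3 2 11 5 10 9 6 4 0]
After op 3 (in_shuffle): [5 1 10 8 9 7 6 3 4 2 0 11]
After op 4 (out_shuffle): [5 6 1 3 10 4 8 2 9 0 7 11]
After op 5 (reverse): [11 7 0 9 2 8 4 10 3 1 6 5]
Card 9 is at position 3.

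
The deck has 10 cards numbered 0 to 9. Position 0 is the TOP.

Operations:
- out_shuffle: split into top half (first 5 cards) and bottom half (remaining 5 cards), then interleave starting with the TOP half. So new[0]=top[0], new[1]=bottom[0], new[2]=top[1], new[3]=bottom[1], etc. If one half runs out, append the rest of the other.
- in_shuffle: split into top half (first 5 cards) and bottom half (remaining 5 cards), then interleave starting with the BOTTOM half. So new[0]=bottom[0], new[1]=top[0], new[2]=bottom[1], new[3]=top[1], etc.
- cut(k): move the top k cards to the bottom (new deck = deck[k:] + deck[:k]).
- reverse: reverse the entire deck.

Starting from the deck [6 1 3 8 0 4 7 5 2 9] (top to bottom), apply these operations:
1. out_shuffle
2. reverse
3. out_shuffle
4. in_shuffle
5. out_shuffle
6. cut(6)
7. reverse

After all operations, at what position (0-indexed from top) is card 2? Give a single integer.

After op 1 (out_shuffle): [6 4 1 7 3 5 8 2 0 9]
After op 2 (reverse): [9 0 2 8 5 3 7 1 4 6]
After op 3 (out_shuffle): [9 3 0 7 2 1 8 4 5 6]
After op 4 (in_shuffle): [1 9 8 3 4 0 5 7 6 2]
After op 5 (out_shuffle): [1 0 9 5 8 7 3 6 4 2]
After op 6 (cut(6)): [3 6 4 2 1 0 9 5 8 7]
After op 7 (reverse): [7 8 5 9 0 1 2 4 6 3]
Card 2 is at position 6.

Answer: 6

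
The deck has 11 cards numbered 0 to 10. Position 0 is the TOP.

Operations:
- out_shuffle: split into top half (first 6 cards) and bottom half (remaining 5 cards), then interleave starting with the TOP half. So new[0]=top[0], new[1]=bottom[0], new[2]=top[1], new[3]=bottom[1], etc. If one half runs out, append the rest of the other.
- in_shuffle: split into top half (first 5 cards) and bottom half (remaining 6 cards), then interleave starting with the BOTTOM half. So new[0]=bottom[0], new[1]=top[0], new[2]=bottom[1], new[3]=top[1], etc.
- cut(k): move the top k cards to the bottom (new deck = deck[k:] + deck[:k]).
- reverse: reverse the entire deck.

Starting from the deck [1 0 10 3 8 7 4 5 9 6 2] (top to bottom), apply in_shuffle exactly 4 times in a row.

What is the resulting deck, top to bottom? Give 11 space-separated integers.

Answer: 9 4 8 10 1 6 5 7 3 0 2

Derivation:
After op 1 (in_shuffle): [7 1 4 0 5 10 9 3 6 8 2]
After op 2 (in_shuffle): [10 7 9 1 3 4 6 0 8 5 2]
After op 3 (in_shuffle): [4 10 6 7 0 9 8 1 5 3 2]
After op 4 (in_shuffle): [9 4 8 10 1 6 5 7 3 0 2]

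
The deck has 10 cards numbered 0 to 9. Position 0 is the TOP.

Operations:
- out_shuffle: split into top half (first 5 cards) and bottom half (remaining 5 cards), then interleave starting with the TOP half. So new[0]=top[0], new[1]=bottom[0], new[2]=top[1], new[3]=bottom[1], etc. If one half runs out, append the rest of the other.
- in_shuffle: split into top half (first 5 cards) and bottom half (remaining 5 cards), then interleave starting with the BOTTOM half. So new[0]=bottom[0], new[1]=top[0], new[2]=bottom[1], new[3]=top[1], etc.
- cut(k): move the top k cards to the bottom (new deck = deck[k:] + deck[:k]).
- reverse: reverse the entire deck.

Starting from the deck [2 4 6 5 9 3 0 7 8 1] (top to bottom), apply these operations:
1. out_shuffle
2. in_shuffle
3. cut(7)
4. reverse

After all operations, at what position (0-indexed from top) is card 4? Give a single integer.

After op 1 (out_shuffle): [2 3 4 0 6 7 5 8 9 1]
After op 2 (in_shuffle): [7 2 5 3 8 4 9 0 1 6]
After op 3 (cut(7)): [0 1 6 7 2 5 3 8 4 9]
After op 4 (reverse): [9 4 8 3 5 2 7 6 1 0]
Card 4 is at position 1.

Answer: 1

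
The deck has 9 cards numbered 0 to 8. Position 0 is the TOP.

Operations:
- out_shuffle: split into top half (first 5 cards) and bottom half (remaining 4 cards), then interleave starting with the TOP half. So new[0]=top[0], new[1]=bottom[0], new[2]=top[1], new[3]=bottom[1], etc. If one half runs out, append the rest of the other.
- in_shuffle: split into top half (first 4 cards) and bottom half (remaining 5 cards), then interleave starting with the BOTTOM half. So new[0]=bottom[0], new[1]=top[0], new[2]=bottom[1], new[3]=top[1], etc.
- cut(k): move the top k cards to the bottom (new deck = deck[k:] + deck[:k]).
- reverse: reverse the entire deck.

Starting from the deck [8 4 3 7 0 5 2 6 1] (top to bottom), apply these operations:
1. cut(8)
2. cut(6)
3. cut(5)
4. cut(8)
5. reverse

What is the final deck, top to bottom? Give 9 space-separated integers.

After op 1 (cut(8)): [1 8 4 3 7 0 5 2 6]
After op 2 (cut(6)): [5 2 6 1 8 4 3 7 0]
After op 3 (cut(5)): [4 3 7 0 5 2 6 1 8]
After op 4 (cut(8)): [8 4 3 7 0 5 2 6 1]
After op 5 (reverse): [1 6 2 5 0 7 3 4 8]

Answer: 1 6 2 5 0 7 3 4 8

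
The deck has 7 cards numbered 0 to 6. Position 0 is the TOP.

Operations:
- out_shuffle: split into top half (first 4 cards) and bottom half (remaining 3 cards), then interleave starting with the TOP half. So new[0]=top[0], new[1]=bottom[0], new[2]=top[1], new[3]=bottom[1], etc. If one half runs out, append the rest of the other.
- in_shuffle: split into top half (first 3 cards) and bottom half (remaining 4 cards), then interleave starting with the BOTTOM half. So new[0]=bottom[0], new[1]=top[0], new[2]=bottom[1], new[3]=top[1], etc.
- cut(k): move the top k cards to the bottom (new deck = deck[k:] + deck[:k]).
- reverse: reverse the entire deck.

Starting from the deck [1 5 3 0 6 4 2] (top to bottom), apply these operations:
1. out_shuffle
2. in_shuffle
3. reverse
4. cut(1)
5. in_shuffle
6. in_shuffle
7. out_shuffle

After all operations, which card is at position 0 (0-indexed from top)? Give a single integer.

After op 1 (out_shuffle): [1 6 5 4 3 2 0]
After op 2 (in_shuffle): [4 1 3 6 2 5 0]
After op 3 (reverse): [0 5 2 6 3 1 4]
After op 4 (cut(1)): [5 2 6 3 1 4 0]
After op 5 (in_shuffle): [3 5 1 2 4 6 0]
After op 6 (in_shuffle): [2 3 4 5 6 1 0]
After op 7 (out_shuffle): [2 6 3 1 4 0 5]
Position 0: card 2.

Answer: 2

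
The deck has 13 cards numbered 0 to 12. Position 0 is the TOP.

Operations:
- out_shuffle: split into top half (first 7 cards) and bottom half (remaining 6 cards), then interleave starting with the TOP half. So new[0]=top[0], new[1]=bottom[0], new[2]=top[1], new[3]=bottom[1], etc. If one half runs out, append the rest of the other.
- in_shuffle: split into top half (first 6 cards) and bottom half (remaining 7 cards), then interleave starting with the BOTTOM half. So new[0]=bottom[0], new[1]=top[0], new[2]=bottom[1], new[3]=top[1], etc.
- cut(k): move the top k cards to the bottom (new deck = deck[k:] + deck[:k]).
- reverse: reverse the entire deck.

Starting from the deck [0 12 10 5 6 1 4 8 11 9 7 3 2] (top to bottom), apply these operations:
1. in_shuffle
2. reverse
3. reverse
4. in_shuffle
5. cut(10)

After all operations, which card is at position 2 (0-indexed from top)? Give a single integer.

Answer: 2

Derivation:
After op 1 (in_shuffle): [4 0 8 12 11 10 9 5 7 6 3 1 2]
After op 2 (reverse): [2 1 3 6 7 5 9 10 11 12 8 0 4]
After op 3 (reverse): [4 0 8 12 11 10 9 5 7 6 3 1 2]
After op 4 (in_shuffle): [9 4 5 0 7 8 6 12 3 11 1 10 2]
After op 5 (cut(10)): [1 10 2 9 4 5 0 7 8 6 12 3 11]
Position 2: card 2.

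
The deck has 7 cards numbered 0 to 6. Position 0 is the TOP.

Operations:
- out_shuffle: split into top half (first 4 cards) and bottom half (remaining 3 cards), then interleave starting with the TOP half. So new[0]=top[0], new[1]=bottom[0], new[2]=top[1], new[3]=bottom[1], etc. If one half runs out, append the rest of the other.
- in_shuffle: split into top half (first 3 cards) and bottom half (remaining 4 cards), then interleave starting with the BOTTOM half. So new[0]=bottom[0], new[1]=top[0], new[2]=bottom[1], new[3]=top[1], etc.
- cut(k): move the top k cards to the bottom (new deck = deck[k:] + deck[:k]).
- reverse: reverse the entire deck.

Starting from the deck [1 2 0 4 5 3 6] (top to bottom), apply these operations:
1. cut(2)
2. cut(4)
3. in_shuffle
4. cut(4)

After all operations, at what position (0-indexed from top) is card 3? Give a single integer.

Answer: 2

Derivation:
After op 1 (cut(2)): [0 4 5 3 6 1 2]
After op 2 (cut(4)): [6 1 2 0 4 5 3]
After op 3 (in_shuffle): [0 6 4 1 5 2 3]
After op 4 (cut(4)): [5 2 3 0 6 4 1]
Card 3 is at position 2.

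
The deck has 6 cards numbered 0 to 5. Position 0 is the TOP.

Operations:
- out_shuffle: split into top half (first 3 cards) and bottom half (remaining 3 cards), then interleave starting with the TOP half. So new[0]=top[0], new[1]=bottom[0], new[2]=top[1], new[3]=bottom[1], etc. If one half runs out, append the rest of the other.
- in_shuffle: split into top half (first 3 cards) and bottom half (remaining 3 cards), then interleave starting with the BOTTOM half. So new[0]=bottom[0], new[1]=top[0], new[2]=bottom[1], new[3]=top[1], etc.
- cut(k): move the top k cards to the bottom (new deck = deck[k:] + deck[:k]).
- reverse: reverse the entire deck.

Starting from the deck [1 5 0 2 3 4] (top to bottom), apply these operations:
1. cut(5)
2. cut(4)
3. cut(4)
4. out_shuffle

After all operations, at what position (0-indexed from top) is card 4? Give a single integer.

After op 1 (cut(5)): [4 1 5 0 2 3]
After op 2 (cut(4)): [2 3 4 1 5 0]
After op 3 (cut(4)): [5 0 2 3 4 1]
After op 4 (out_shuffle): [5 3 0 4 2 1]
Card 4 is at position 3.

Answer: 3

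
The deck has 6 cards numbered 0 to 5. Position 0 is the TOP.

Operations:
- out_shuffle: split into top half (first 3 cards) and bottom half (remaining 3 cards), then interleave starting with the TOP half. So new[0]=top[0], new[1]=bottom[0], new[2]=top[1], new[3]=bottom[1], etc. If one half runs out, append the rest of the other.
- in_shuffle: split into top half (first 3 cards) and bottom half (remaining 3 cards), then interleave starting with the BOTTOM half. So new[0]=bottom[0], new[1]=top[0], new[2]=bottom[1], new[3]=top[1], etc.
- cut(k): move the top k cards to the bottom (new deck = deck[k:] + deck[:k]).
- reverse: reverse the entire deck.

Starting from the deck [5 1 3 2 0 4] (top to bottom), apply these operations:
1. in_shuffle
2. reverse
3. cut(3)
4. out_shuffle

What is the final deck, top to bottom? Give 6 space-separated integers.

After op 1 (in_shuffle): [2 5 0 1 4 3]
After op 2 (reverse): [3 4 1 0 5 2]
After op 3 (cut(3)): [0 5 2 3 4 1]
After op 4 (out_shuffle): [0 3 5 4 2 1]

Answer: 0 3 5 4 2 1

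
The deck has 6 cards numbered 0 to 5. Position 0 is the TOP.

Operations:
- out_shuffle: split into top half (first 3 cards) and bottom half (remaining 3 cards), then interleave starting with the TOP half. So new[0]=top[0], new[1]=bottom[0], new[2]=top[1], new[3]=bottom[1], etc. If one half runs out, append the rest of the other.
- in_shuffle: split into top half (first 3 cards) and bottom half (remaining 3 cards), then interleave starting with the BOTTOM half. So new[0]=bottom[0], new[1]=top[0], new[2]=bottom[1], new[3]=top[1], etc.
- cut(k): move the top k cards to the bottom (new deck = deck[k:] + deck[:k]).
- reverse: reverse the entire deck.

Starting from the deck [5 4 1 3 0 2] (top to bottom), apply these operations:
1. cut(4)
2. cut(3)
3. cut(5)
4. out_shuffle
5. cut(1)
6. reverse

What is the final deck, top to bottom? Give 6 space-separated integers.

After op 1 (cut(4)): [0 2 5 4 1 3]
After op 2 (cut(3)): [4 1 3 0 2 5]
After op 3 (cut(5)): [5 4 1 3 0 2]
After op 4 (out_shuffle): [5 3 4 0 1 2]
After op 5 (cut(1)): [3 4 0 1 2 5]
After op 6 (reverse): [5 2 1 0 4 3]

Answer: 5 2 1 0 4 3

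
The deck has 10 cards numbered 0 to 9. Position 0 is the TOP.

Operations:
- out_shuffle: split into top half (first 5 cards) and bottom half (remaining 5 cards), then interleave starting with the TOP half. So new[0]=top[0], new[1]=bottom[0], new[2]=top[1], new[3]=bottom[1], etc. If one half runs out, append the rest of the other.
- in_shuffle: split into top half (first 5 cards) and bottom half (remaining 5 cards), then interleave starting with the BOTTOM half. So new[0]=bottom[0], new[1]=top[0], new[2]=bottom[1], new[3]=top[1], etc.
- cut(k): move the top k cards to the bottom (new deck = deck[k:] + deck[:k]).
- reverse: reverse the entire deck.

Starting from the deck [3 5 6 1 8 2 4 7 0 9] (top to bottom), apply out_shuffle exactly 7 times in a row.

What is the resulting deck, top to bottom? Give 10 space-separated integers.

Answer: 3 2 5 4 6 7 1 0 8 9

Derivation:
After op 1 (out_shuffle): [3 2 5 4 6 7 1 0 8 9]
After op 2 (out_shuffle): [3 7 2 1 5 0 4 8 6 9]
After op 3 (out_shuffle): [3 0 7 4 2 8 1 6 5 9]
After op 4 (out_shuffle): [3 8 0 1 7 6 4 5 2 9]
After op 5 (out_shuffle): [3 6 8 4 0 5 1 2 7 9]
After op 6 (out_shuffle): [3 5 6 1 8 2 4 7 0 9]
After op 7 (out_shuffle): [3 2 5 4 6 7 1 0 8 9]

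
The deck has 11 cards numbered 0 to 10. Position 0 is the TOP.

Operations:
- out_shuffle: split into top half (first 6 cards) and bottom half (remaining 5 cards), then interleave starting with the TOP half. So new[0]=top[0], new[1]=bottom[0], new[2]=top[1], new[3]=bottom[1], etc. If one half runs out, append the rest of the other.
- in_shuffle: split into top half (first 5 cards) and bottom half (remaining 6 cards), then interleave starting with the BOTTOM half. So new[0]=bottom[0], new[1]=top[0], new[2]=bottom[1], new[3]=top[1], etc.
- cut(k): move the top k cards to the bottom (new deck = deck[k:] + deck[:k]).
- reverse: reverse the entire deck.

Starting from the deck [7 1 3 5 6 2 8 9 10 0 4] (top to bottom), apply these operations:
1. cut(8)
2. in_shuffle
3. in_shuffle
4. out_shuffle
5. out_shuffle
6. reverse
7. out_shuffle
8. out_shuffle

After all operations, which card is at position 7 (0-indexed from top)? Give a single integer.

After op 1 (cut(8)): [10 0 4 7 1 3 5 6 2 8 9]
After op 2 (in_shuffle): [3 10 5 0 6 4 2 7 8 1 9]
After op 3 (in_shuffle): [4 3 2 10 7 5 8 0 1 6 9]
After op 4 (out_shuffle): [4 8 3 0 2 1 10 6 7 9 5]
After op 5 (out_shuffle): [4 10 8 6 3 7 0 9 2 5 1]
After op 6 (reverse): [1 5 2 9 0 7 3 6 8 10 4]
After op 7 (out_shuffle): [1 3 5 6 2 8 9 10 0 4 7]
After op 8 (out_shuffle): [1 9 3 10 5 0 6 4 2 7 8]
Position 7: card 4.

Answer: 4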